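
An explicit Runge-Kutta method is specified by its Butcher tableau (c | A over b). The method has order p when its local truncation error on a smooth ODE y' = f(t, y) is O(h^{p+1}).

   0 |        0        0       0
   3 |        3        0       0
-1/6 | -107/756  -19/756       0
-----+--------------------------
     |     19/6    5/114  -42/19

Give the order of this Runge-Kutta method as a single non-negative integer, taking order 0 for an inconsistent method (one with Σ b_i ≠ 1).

b = (19/6, 5/114, -42/19)
c = (0, 3, -1/6)
Ac = (0, 0, -19/252)
Σ b_i: 19/6·1 + 5/114·1 + (-42/19)·1 = 1 ✓
b·c: 5/114·3 + (-42/19)·(-1/6) = 1/2 ✓
b·c²: 5/114·9 + (-42/19)·1/36 = 1/3 ✓
b·Ac: (-42/19)·(-19/252) = 1/6 ✓; 3 stages ⇒ order 3.

3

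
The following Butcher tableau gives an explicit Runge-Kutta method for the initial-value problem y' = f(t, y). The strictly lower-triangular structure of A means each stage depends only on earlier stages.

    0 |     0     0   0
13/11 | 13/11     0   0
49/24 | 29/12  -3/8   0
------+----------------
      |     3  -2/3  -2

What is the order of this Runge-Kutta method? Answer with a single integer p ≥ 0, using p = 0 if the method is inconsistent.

b = (3, -2/3, -2)
c = (0, 13/11, 49/24)
Ac = (0, 0, -39/88)
Σ b_i: 3·1 + (-2/3)·1 + (-2)·1 = 1/3 ≠ 1 ⇒ order 0.

0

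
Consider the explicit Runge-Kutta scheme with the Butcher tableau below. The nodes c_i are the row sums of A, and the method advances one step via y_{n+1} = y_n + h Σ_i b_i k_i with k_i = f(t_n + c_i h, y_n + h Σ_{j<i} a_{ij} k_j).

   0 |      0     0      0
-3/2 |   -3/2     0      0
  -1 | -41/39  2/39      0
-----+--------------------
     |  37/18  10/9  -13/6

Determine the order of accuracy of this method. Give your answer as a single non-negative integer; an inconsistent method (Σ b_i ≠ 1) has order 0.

3

b = (37/18, 10/9, -13/6)
c = (0, -3/2, -1)
Ac = (0, 0, -1/13)
Σ b_i: 37/18·1 + 10/9·1 + (-13/6)·1 = 1 ✓
b·c: 10/9·(-3/2) + (-13/6)·(-1) = 1/2 ✓
b·c²: 10/9·9/4 + (-13/6)·1 = 1/3 ✓
b·Ac: (-13/6)·(-1/13) = 1/6 ✓; 3 stages ⇒ order 3.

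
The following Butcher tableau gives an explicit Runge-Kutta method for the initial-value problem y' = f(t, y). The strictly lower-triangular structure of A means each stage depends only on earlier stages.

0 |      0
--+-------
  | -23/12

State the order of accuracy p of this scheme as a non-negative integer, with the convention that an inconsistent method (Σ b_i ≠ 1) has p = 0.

0

b = (-23/12)
c = (0)
Σ b_i: (-23/12)·1 = -23/12 ≠ 1 ⇒ order 0.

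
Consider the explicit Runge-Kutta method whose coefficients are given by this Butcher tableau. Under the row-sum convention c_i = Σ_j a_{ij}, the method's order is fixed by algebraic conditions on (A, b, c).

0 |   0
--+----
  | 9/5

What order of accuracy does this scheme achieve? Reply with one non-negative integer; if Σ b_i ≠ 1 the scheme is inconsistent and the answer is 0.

0

b = (9/5)
c = (0)
Σ b_i: 9/5·1 = 9/5 ≠ 1 ⇒ order 0.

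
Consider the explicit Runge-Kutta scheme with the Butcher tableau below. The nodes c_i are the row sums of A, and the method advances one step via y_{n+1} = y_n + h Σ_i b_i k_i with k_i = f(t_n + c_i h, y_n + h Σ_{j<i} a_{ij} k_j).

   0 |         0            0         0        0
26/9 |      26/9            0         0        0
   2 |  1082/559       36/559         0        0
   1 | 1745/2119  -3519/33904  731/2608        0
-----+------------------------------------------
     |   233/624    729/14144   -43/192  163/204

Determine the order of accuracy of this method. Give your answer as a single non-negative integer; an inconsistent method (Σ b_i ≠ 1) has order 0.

4

b = (233/624, 729/14144, -43/192, 163/204)
c = (0, 26/9, 2, 1)
Ac = (0, 0, 8/43, 85/326)
Σ b_i: 233/624·1 + 729/14144·1 + (-43/192)·1 + 163/204·1 = 1 ✓
b·c: 729/14144·26/9 + (-43/192)·2 + 163/204·1 = 1/2 ✓
b·c²: 729/14144·676/81 + (-43/192)·4 + 163/204·1 = 1/3 ✓
b·Ac: (-43/192)·8/43 + 163/204·85/326 = 1/6 ✓
b·c³: 729/14144·17576/729 + (-43/192)·8 + 163/204·1 = 1/4 ✓
b·(c∘Ac): (-43/192)·16/43 + 163/204·85/326 = 1/8 ✓
b·Ac²: (-43/192)·208/387 + 163/204·374/1467 = 1/12 ✓
b·A²c: 163/204·17/326 = 1/24 ✓; 4 stages ⇒ order 4.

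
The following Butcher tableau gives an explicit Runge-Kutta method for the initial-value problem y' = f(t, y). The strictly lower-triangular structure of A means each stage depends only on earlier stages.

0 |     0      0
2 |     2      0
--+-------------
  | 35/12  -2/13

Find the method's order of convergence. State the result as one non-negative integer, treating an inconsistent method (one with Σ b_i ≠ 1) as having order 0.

0

b = (35/12, -2/13)
c = (0, 2)
Σ b_i: 35/12·1 + (-2/13)·1 = 431/156 ≠ 1 ⇒ order 0.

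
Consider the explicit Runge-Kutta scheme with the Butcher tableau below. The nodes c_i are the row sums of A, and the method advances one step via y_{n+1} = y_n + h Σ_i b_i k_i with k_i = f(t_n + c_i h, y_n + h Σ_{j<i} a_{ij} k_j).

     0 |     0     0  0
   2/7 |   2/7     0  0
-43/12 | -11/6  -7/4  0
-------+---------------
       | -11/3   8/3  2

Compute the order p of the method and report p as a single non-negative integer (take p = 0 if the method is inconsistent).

1

b = (-11/3, 8/3, 2)
c = (0, 2/7, -43/12)
Ac = (0, 0, -1/2)
Σ b_i: (-11/3)·1 + 8/3·1 + 2·1 = 1 ✓
b·c: 8/3·2/7 + 2·(-43/12) = -269/42 ≠ 1/2 ⇒ order 1.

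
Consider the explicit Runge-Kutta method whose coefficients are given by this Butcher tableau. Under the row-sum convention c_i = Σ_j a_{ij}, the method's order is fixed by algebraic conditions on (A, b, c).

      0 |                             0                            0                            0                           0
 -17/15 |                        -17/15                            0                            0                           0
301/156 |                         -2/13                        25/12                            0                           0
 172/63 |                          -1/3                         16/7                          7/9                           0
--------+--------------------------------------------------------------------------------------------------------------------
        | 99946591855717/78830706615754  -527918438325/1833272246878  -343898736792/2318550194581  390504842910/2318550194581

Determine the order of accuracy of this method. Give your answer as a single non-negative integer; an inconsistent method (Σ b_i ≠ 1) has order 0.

3

b = (99946591855717/78830706615754, -527918438325/1833272246878, -343898736792/2318550194581, 390504842910/2318550194581)
c = (0, -17/15, 301/156, 172/63)
Ac = (0, 0, -85/36, -53551/49140)
Σ b_i: 99946591855717/78830706615754·1 + (-527918438325/1833272246878)·1 + (-343898736792/2318550194581)·1 + 390504842910/2318550194581·1 = 1 ✓
b·c: (-527918438325/1833272246878)·(-17/15) + (-343898736792/2318550194581)·301/156 + 390504842910/2318550194581·172/63 = 1/2 ✓
b·c²: (-527918438325/1833272246878)·289/225 + (-343898736792/2318550194581)·90601/24336 + 390504842910/2318550194581·29584/3969 = 1/3 ✓
b·Ac: (-343898736792/2318550194581)·(-85/36) + 390504842910/2318550194581·(-53551/49140) = 1/6 ✓
b·c³: (-527918438325/1833272246878)·(-4913/3375) + (-343898736792/2318550194581)·27270901/3796416 + 390504842910/2318550194581·5088448/250047 = 14738206759728973/5299235188916760 ≠ 1/4 ⇒ order 3.
b·(c∘Ac): (-343898736792/2318550194581)·(-25585/5616) + 390504842910/2318550194581·(-2302693/773955) = 18831157451/107839543934 ≠ 1/8
b·Ac²: (-343898736792/2318550194581)·289/108 + 390504842910/2318550194581·223515889/38329200 = 147689141307187/252344532805560 ≠ 1/12
b·A²c: 390504842910/2318550194581·(-595/324) = -4302784843175/13911301167486 ≠ 1/24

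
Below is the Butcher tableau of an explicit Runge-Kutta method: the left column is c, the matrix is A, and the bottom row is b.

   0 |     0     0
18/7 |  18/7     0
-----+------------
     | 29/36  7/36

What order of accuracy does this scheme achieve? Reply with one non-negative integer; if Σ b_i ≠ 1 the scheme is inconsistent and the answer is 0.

b = (29/36, 7/36)
c = (0, 18/7)
Σ b_i: 29/36·1 + 7/36·1 = 1 ✓
b·c: 7/36·18/7 = 1/2 ✓; 2 stages ⇒ order 2.

2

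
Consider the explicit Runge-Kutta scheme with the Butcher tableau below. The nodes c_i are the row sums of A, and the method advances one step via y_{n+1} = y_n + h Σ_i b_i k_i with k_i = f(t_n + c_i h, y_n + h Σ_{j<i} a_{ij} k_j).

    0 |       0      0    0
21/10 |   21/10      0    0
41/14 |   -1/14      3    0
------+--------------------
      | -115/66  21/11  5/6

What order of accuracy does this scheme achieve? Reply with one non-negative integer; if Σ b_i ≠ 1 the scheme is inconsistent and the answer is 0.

1

b = (-115/66, 21/11, 5/6)
c = (0, 21/10, 41/14)
Ac = (0, 0, 63/10)
Σ b_i: (-115/66)·1 + 21/11·1 + 5/6·1 = 1 ✓
b·c: 21/11·21/10 + 5/6·41/14 = 29797/4620 ≠ 1/2 ⇒ order 1.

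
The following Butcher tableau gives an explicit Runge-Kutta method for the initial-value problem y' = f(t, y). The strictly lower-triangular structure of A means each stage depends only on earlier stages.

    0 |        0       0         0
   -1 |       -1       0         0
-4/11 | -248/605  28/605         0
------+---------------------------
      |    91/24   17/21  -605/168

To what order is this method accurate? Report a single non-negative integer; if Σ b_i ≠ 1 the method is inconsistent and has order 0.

b = (91/24, 17/21, -605/168)
c = (0, -1, -4/11)
Ac = (0, 0, -28/605)
Σ b_i: 91/24·1 + 17/21·1 + (-605/168)·1 = 1 ✓
b·c: 17/21·(-1) + (-605/168)·(-4/11) = 1/2 ✓
b·c²: 17/21·1 + (-605/168)·16/121 = 1/3 ✓
b·Ac: (-605/168)·(-28/605) = 1/6 ✓; 3 stages ⇒ order 3.

3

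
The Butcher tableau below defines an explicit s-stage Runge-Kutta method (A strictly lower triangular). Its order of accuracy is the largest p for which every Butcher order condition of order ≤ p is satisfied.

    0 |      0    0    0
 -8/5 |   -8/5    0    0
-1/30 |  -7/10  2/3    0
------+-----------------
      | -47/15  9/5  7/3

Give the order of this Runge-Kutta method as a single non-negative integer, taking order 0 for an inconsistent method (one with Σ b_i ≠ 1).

b = (-47/15, 9/5, 7/3)
c = (0, -8/5, -1/30)
Ac = (0, 0, -16/15)
Σ b_i: (-47/15)·1 + 9/5·1 + 7/3·1 = 1 ✓
b·c: 9/5·(-8/5) + 7/3·(-1/30) = -1331/450 ≠ 1/2 ⇒ order 1.

1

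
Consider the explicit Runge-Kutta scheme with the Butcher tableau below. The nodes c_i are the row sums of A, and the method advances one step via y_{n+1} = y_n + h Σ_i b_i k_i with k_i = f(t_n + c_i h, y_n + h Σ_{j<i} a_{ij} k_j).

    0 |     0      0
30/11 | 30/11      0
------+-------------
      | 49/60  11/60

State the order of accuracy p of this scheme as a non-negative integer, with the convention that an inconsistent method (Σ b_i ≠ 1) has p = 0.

2

b = (49/60, 11/60)
c = (0, 30/11)
Σ b_i: 49/60·1 + 11/60·1 = 1 ✓
b·c: 11/60·30/11 = 1/2 ✓; 2 stages ⇒ order 2.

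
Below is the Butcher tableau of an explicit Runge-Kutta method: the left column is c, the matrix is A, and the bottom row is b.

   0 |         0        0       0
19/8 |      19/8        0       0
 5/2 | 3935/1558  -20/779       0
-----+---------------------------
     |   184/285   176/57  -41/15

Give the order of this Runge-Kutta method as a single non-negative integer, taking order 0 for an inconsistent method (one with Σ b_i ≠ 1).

3

b = (184/285, 176/57, -41/15)
c = (0, 19/8, 5/2)
Ac = (0, 0, -5/82)
Σ b_i: 184/285·1 + 176/57·1 + (-41/15)·1 = 1 ✓
b·c: 176/57·19/8 + (-41/15)·5/2 = 1/2 ✓
b·c²: 176/57·361/64 + (-41/15)·25/4 = 1/3 ✓
b·Ac: (-41/15)·(-5/82) = 1/6 ✓; 3 stages ⇒ order 3.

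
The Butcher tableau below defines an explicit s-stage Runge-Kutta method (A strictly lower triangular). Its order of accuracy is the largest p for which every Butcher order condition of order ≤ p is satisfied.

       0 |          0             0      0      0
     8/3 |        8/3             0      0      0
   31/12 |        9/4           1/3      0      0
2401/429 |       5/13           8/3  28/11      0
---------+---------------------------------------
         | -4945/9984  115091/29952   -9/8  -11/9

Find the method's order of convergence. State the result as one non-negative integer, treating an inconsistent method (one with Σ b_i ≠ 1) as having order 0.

b = (-4945/9984, 115091/29952, -9/8, -11/9)
c = (0, 8/3, 31/12, 2401/429)
Ac = (0, 0, 8/9, 1355/99)
Σ b_i: (-4945/9984)·1 + 115091/29952·1 + (-9/8)·1 + (-11/9)·1 = 1 ✓
b·c: 115091/29952·8/3 + (-9/8)·31/12 + (-11/9)·2401/429 = 1/2 ✓
b·c²: 115091/29952·64/9 + (-9/8)·961/144 + (-11/9)·5764801/184041 = -118648177/6424704 ≠ 1/3 ⇒ order 2.
b·Ac: (-9/8)·8/9 + (-11/9)·1355/99 = -1436/81 ≠ 1/6

2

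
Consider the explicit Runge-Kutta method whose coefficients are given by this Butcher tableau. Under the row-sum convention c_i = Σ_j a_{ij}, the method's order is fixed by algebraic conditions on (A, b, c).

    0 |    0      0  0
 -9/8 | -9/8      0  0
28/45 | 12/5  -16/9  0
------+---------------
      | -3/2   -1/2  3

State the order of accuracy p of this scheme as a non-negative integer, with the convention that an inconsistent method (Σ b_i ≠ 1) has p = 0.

b = (-3/2, -1/2, 3)
c = (0, -9/8, 28/45)
Ac = (0, 0, 2)
Σ b_i: (-3/2)·1 + (-1/2)·1 + 3·1 = 1 ✓
b·c: (-1/2)·(-9/8) + 3·28/45 = 583/240 ≠ 1/2 ⇒ order 1.

1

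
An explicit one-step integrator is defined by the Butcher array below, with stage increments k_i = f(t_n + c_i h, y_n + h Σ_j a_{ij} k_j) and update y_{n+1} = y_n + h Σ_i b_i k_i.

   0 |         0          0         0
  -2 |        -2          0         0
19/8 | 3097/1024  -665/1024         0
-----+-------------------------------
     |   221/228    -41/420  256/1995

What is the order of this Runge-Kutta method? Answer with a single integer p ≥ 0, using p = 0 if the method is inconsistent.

3

b = (221/228, -41/420, 256/1995)
c = (0, -2, 19/8)
Ac = (0, 0, 665/512)
Σ b_i: 221/228·1 + (-41/420)·1 + 256/1995·1 = 1 ✓
b·c: (-41/420)·(-2) + 256/1995·19/8 = 1/2 ✓
b·c²: (-41/420)·4 + 256/1995·361/64 = 1/3 ✓
b·Ac: 256/1995·665/512 = 1/6 ✓; 3 stages ⇒ order 3.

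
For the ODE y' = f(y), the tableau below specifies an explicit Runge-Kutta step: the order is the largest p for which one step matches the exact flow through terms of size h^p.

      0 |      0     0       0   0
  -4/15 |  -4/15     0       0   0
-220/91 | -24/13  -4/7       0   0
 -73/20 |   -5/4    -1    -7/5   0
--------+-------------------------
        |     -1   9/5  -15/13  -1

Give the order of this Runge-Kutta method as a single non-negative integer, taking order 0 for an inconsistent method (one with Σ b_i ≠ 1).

0

b = (-1, 9/5, -15/13, -1)
c = (0, -4/15, -220/91, -73/20)
Ac = (0, 0, 16/105, 712/195)
Σ b_i: (-1)·1 + 9/5·1 + (-15/13)·1 + (-1)·1 = -88/65 ≠ 1 ⇒ order 0.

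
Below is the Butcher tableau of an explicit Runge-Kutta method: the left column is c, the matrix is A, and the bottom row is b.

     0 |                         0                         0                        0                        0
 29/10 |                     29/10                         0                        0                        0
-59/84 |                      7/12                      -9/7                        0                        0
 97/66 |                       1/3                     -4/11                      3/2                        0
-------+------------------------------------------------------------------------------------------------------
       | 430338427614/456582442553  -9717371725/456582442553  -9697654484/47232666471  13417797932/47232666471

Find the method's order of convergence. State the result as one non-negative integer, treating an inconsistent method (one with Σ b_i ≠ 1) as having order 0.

b = (430338427614/456582442553, -9717371725/456582442553, -9697654484/47232666471, 13417797932/47232666471)
c = (0, 29/10, -59/84, 97/66)
Ac = (0, 0, -261/70, -6493/3080)
Σ b_i: 430338427614/456582442553·1 + (-9717371725/456582442553)·1 + (-9697654484/47232666471)·1 + 13417797932/47232666471·1 = 1 ✓
b·c: (-9717371725/456582442553)·29/10 + (-9697654484/47232666471)·(-59/84) + 13417797932/47232666471·97/66 = 1/2 ✓
b·c²: (-9717371725/456582442553)·841/100 + (-9697654484/47232666471)·3481/7056 + 13417797932/47232666471·9409/4356 = 1/3 ✓
b·Ac: (-9697654484/47232666471)·(-261/70) + 13417797932/47232666471·(-6493/3080) = 1/6 ✓
b·c³: (-9717371725/456582442553)·24389/1000 + (-9697654484/47232666471)·(-205379/592704) + 13417797932/47232666471·912673/287496 = 6715135393909/14794231803120 ≠ 1/4 ⇒ order 3.
b·(c∘Ac): (-9697654484/47232666471)·5133/1960 + 13417797932/47232666471·(-629821/203280) = -4018154337911/2833959988260 ≠ 1/8
b·Ac²: (-9697654484/47232666471)·(-7569/700) + 13417797932/47232666471·(-2998789/1293600) = 1050065085011/672465081960 ≠ 1/12
b·A²c: 13417797932/47232666471·(-783/140) = -125073045009/78721110785 ≠ 1/24

3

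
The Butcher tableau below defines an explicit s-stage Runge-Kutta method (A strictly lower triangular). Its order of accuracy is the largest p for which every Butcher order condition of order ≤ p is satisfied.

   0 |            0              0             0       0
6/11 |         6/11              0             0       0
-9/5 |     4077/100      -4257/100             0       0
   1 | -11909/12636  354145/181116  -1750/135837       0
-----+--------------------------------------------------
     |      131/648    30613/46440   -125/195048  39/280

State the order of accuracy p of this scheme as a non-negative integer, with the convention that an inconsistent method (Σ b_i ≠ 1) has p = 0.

4

b = (131/648, 30613/46440, -125/195048, 39/280)
c = (0, 6/11, -9/5, 1)
Ac = (0, 0, -1161/50, 85/78)
Σ b_i: 131/648·1 + 30613/46440·1 + (-125/195048)·1 + 39/280·1 = 1 ✓
b·c: 30613/46440·6/11 + (-125/195048)·(-9/5) + 39/280·1 = 1/2 ✓
b·c²: 30613/46440·36/121 + (-125/195048)·81/25 + 39/280·1 = 1/3 ✓
b·Ac: (-125/195048)·(-1161/50) + 39/280·85/78 = 1/6 ✓
b·c³: 30613/46440·216/1331 + (-125/195048)·(-729/125) + 39/280·1 = 1/4 ✓
b·(c∘Ac): (-125/195048)·10449/250 + 39/280·85/78 = 1/8 ✓
b·Ac²: (-125/195048)·(-3483/275) + 39/280·695/1287 = 1/12 ✓
b·A²c: 39/280·35/117 = 1/24 ✓; 4 stages ⇒ order 4.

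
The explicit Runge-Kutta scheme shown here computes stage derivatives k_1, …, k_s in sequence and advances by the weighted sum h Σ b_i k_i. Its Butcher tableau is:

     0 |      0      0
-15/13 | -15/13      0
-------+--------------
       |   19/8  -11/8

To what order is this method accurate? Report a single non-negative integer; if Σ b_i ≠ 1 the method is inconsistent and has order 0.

b = (19/8, -11/8)
c = (0, -15/13)
Σ b_i: 19/8·1 + (-11/8)·1 = 1 ✓
b·c: (-11/8)·(-15/13) = 165/104 ≠ 1/2 ⇒ order 1.

1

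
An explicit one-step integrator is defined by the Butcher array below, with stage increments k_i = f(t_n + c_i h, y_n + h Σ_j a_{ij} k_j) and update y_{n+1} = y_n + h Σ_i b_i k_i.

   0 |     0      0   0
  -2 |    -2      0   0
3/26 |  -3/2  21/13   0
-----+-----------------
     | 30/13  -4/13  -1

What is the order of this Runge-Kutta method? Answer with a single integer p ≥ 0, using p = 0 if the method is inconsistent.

b = (30/13, -4/13, -1)
c = (0, -2, 3/26)
Ac = (0, 0, -42/13)
Σ b_i: 30/13·1 + (-4/13)·1 + (-1)·1 = 1 ✓
b·c: (-4/13)·(-2) + (-1)·3/26 = 1/2 ✓
b·c²: (-4/13)·4 + (-1)·9/676 = -841/676 ≠ 1/3 ⇒ order 2.
b·Ac: (-1)·(-42/13) = 42/13 ≠ 1/6

2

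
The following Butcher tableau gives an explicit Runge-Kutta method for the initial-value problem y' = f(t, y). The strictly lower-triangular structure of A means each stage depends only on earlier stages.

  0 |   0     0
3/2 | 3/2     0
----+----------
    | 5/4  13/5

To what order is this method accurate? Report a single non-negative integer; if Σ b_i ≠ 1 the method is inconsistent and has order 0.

0

b = (5/4, 13/5)
c = (0, 3/2)
Σ b_i: 5/4·1 + 13/5·1 = 77/20 ≠ 1 ⇒ order 0.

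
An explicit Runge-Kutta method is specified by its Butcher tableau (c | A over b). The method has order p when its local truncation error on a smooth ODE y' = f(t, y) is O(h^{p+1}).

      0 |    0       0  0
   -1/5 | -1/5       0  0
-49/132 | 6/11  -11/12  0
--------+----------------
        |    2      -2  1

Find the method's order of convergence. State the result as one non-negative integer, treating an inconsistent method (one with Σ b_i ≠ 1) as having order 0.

1

b = (2, -2, 1)
c = (0, -1/5, -49/132)
Ac = (0, 0, 11/60)
Σ b_i: 2·1 + (-2)·1 + 1·1 = 1 ✓
b·c: (-2)·(-1/5) + 1·(-49/132) = 19/660 ≠ 1/2 ⇒ order 1.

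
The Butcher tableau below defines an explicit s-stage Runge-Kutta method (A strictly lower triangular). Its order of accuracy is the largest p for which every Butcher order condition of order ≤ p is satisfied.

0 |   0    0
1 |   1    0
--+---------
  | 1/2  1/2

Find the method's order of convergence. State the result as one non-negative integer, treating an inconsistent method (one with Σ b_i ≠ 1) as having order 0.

b = (1/2, 1/2)
c = (0, 1)
Σ b_i: 1/2·1 + 1/2·1 = 1 ✓
b·c: 1/2·1 = 1/2 ✓; 2 stages ⇒ order 2.

2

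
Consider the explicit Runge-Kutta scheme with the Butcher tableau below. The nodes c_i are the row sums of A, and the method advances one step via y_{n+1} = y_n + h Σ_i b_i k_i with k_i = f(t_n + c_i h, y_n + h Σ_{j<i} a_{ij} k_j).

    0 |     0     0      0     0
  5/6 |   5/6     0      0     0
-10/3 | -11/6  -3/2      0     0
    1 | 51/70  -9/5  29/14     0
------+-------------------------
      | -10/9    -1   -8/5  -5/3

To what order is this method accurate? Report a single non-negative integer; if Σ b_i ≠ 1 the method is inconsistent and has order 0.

b = (-10/9, -1, -8/5, -5/3)
c = (0, 5/6, -10/3, 1)
Ac = (0, 0, -5/4, -353/42)
Σ b_i: (-10/9)·1 + (-1)·1 + (-8/5)·1 + (-5/3)·1 = -242/45 ≠ 1 ⇒ order 0.

0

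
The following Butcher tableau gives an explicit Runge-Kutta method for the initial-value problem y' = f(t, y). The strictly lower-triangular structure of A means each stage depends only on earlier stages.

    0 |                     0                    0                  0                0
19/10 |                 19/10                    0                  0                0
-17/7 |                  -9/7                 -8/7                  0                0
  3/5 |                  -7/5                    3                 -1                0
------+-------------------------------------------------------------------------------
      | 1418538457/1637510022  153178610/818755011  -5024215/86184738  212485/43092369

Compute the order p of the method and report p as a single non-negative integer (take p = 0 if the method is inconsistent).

3

b = (1418538457/1637510022, 153178610/818755011, -5024215/86184738, 212485/43092369)
c = (0, 19/10, -17/7, 3/5)
Ac = (0, 0, -76/35, 569/70)
Σ b_i: 1418538457/1637510022·1 + 153178610/818755011·1 + (-5024215/86184738)·1 + 212485/43092369·1 = 1 ✓
b·c: 153178610/818755011·19/10 + (-5024215/86184738)·(-17/7) + 212485/43092369·3/5 = 1/2 ✓
b·c²: 153178610/818755011·361/100 + (-5024215/86184738)·289/49 + 212485/43092369·9/25 = 1/3 ✓
b·Ac: (-5024215/86184738)·(-76/35) + 212485/43092369·569/70 = 1/6 ✓
b·c³: 153178610/818755011·6859/1000 + (-5024215/86184738)·(-4913/343) + 212485/43092369·27/125 = 7103120581/3351628700 ≠ 1/4 ⇒ order 3.
b·(c∘Ac): (-5024215/86184738)·1292/245 + 212485/43092369·1707/350 = -122112023/430923690 ≠ 1/8
b·Ac²: (-5024215/86184738)·(-722/175) + 212485/43092369·24167/4900 = 177523461/670325740 ≠ 1/12
b·A²c: 212485/43092369·76/35 = 461396/43092369 ≠ 1/24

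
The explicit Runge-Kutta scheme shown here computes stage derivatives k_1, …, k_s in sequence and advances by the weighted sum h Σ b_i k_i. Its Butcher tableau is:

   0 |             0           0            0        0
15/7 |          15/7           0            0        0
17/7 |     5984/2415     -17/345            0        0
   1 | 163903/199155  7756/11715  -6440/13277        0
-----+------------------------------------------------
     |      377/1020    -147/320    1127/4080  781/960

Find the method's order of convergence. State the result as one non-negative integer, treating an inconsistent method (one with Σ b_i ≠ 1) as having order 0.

4

b = (377/1020, -147/320, 1127/4080, 781/960)
c = (0, 15/7, 17/7, 1)
Ac = (0, 0, -17/161, 188/781)
Σ b_i: 377/1020·1 + (-147/320)·1 + 1127/4080·1 + 781/960·1 = 1 ✓
b·c: (-147/320)·15/7 + 1127/4080·17/7 + 781/960·1 = 1/2 ✓
b·c²: (-147/320)·225/49 + 1127/4080·289/49 + 781/960·1 = 1/3 ✓
b·Ac: 1127/4080·(-17/161) + 781/960·188/781 = 1/6 ✓
b·c³: (-147/320)·3375/343 + 1127/4080·4913/343 + 781/960·1 = 1/4 ✓
b·(c∘Ac): 1127/4080·(-289/1127) + 781/960·188/781 = 1/8 ✓
b·Ac²: 1127/4080·(-255/1127) + 781/960·140/781 = 1/12 ✓
b·A²c: 781/960·40/781 = 1/24 ✓; 4 stages ⇒ order 4.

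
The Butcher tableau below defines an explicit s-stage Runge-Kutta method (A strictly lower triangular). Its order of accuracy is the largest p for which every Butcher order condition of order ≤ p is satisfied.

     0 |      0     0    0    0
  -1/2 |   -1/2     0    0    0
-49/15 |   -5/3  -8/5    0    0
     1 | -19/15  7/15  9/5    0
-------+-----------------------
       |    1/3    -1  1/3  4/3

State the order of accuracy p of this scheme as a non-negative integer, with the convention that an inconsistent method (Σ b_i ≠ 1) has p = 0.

1

b = (1/3, -1, 1/3, 4/3)
c = (0, -1/2, -49/15, 1)
Ac = (0, 0, 4/5, -917/150)
Σ b_i: 1/3·1 + (-1)·1 + 1/3·1 + 4/3·1 = 1 ✓
b·c: (-1)·(-1/2) + 1/3·(-49/15) + 4/3·1 = 67/90 ≠ 1/2 ⇒ order 1.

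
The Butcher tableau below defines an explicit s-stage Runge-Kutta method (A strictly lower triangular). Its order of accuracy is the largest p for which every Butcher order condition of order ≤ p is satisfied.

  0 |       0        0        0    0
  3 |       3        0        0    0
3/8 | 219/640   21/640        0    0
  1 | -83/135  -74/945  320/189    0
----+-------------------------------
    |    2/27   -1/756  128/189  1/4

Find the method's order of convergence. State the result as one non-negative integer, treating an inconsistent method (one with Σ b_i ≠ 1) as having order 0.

4

b = (2/27, -1/756, 128/189, 1/4)
c = (0, 3, 3/8, 1)
Ac = (0, 0, 63/640, 2/5)
Σ b_i: 2/27·1 + (-1/756)·1 + 128/189·1 + 1/4·1 = 1 ✓
b·c: (-1/756)·3 + 128/189·3/8 + 1/4·1 = 1/2 ✓
b·c²: (-1/756)·9 + 128/189·9/64 + 1/4·1 = 1/3 ✓
b·Ac: 128/189·63/640 + 1/4·2/5 = 1/6 ✓
b·c³: (-1/756)·27 + 128/189·27/512 + 1/4·1 = 1/4 ✓
b·(c∘Ac): 128/189·189/5120 + 1/4·2/5 = 1/8 ✓
b·Ac²: 128/189·189/640 + 1/4·(-7/15) = 1/12 ✓
b·A²c: 1/4·1/6 = 1/24 ✓; 4 stages ⇒ order 4.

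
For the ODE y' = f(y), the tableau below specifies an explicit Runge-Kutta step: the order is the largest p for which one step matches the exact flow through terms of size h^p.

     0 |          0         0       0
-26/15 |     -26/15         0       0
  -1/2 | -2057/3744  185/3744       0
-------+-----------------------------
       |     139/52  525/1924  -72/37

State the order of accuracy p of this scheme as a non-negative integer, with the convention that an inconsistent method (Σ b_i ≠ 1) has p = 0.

3

b = (139/52, 525/1924, -72/37)
c = (0, -26/15, -1/2)
Ac = (0, 0, -37/432)
Σ b_i: 139/52·1 + 525/1924·1 + (-72/37)·1 = 1 ✓
b·c: 525/1924·(-26/15) + (-72/37)·(-1/2) = 1/2 ✓
b·c²: 525/1924·676/225 + (-72/37)·1/4 = 1/3 ✓
b·Ac: (-72/37)·(-37/432) = 1/6 ✓; 3 stages ⇒ order 3.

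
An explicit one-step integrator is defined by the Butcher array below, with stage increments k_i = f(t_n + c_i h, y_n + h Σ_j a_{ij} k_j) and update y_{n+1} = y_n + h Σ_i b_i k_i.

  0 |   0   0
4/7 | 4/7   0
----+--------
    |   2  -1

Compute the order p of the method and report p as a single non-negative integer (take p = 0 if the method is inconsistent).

1

b = (2, -1)
c = (0, 4/7)
Σ b_i: 2·1 + (-1)·1 = 1 ✓
b·c: (-1)·4/7 = -4/7 ≠ 1/2 ⇒ order 1.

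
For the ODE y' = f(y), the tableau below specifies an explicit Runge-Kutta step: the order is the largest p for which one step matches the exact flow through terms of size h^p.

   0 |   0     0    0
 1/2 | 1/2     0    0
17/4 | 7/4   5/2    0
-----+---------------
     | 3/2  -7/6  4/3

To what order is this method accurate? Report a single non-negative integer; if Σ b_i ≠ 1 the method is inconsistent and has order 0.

0

b = (3/2, -7/6, 4/3)
c = (0, 1/2, 17/4)
Ac = (0, 0, 5/4)
Σ b_i: 3/2·1 + (-7/6)·1 + 4/3·1 = 5/3 ≠ 1 ⇒ order 0.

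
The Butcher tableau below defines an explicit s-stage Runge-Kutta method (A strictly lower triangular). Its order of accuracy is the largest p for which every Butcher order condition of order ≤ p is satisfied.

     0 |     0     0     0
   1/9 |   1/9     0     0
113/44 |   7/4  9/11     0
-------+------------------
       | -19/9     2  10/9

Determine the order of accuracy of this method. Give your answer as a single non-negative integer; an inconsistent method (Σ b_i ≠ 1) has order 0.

b = (-19/9, 2, 10/9)
c = (0, 1/9, 113/44)
Ac = (0, 0, 1/11)
Σ b_i: (-19/9)·1 + 2·1 + 10/9·1 = 1 ✓
b·c: 2·1/9 + 10/9·113/44 = 203/66 ≠ 1/2 ⇒ order 1.

1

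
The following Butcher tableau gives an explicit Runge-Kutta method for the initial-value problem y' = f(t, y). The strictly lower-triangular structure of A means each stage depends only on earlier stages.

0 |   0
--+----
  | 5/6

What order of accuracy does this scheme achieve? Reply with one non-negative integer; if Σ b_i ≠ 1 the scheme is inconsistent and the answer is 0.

0

b = (5/6)
c = (0)
Σ b_i: 5/6·1 = 5/6 ≠ 1 ⇒ order 0.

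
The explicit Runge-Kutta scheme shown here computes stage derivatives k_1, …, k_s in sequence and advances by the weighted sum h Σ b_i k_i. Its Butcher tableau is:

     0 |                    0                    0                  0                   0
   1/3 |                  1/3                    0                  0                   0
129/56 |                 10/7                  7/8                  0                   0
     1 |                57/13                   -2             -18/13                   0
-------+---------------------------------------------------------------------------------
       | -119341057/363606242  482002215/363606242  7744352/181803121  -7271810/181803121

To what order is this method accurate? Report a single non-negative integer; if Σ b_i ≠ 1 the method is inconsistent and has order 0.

b = (-119341057/363606242, 482002215/363606242, 7744352/181803121, -7271810/181803121)
c = (0, 1/3, 129/56, 1)
Ac = (0, 0, 7/24, -4211/1092)
Σ b_i: (-119341057/363606242)·1 + 482002215/363606242·1 + 7744352/181803121·1 + (-7271810/181803121)·1 = 1 ✓
b·c: 482002215/363606242·1/3 + 7744352/181803121·129/56 + (-7271810/181803121)·1 = 1/2 ✓
b·c²: 482002215/363606242·1/9 + 7744352/181803121·16641/3136 + (-7271810/181803121)·1 = 1/3 ✓
b·Ac: 7744352/181803121·7/24 + (-7271810/181803121)·(-4211/1092) = 1/6 ✓
b·c³: 482002215/363606242·1/27 + 7744352/181803121·2146689/175616 + (-7271810/181803121)·1 = 97089862939/183257545968 ≠ 1/4 ⇒ order 3.
b·(c∘Ac): 7744352/181803121·43/64 + (-7271810/181803121)·(-4211/1092) = 99734962/545409363 ≠ 1/8
b·Ac²: 7744352/181803121·7/72 + (-7271810/181803121)·(-1388689/183456) = 56244015491/183257545968 ≠ 1/12
b·A²c: (-7271810/181803121)·(-21/52) = 5873385/363606242 ≠ 1/24

3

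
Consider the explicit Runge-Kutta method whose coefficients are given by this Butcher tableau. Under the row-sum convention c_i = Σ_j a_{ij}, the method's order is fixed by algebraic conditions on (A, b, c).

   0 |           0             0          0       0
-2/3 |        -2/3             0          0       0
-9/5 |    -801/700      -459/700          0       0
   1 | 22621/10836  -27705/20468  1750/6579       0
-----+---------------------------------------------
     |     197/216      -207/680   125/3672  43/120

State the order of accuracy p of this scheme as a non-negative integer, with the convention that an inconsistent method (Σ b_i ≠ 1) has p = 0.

4

b = (197/216, -207/680, 125/3672, 43/120)
c = (0, -2/3, -9/5, 1)
Ac = (0, 0, 153/350, 255/602)
Σ b_i: 197/216·1 + (-207/680)·1 + 125/3672·1 + 43/120·1 = 1 ✓
b·c: (-207/680)·(-2/3) + 125/3672·(-9/5) + 43/120·1 = 1/2 ✓
b·c²: (-207/680)·4/9 + 125/3672·81/25 + 43/120·1 = 1/3 ✓
b·Ac: 125/3672·153/350 + 43/120·255/602 = 1/6 ✓
b·c³: (-207/680)·(-8/27) + 125/3672·(-729/125) + 43/120·1 = 1/4 ✓
b·(c∘Ac): 125/3672·(-1377/1750) + 43/120·255/602 = 1/8 ✓
b·Ac²: 125/3672·(-51/175) + 43/120·235/903 = 1/12 ✓
b·A²c: 43/120·5/43 = 1/24 ✓; 4 stages ⇒ order 4.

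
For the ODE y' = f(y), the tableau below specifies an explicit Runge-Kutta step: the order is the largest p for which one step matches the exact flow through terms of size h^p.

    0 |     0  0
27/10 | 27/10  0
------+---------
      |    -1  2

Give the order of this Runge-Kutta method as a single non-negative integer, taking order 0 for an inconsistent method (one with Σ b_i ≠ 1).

b = (-1, 2)
c = (0, 27/10)
Σ b_i: (-1)·1 + 2·1 = 1 ✓
b·c: 2·27/10 = 27/5 ≠ 1/2 ⇒ order 1.

1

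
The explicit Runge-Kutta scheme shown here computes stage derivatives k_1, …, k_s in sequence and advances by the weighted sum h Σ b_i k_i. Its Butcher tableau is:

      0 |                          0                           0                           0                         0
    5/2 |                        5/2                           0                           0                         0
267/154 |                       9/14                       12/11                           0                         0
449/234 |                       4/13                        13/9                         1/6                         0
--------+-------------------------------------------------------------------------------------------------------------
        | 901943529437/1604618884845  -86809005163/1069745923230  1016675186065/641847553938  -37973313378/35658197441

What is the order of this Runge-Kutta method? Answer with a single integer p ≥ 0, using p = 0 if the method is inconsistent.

b = (901943529437/1604618884845, -86809005163/1069745923230, 1016675186065/641847553938, -37973313378/35658197441)
c = (0, 5/2, 267/154, 449/234)
Ac = (0, 0, 30/11, 10811/2772)
Σ b_i: 901943529437/1604618884845·1 + (-86809005163/1069745923230)·1 + 1016675186065/641847553938·1 + (-37973313378/35658197441)·1 = 1 ✓
b·c: (-86809005163/1069745923230)·5/2 + 1016675186065/641847553938·267/154 + (-37973313378/35658197441)·449/234 = 1/2 ✓
b·c²: (-86809005163/1069745923230)·25/4 + 1016675186065/641847553938·71289/23716 + (-37973313378/35658197441)·201601/54756 = 1/3 ✓
b·Ac: 1016675186065/641847553938·30/11 + (-37973313378/35658197441)·10811/2772 = 1/6 ✓
b·c³: (-86809005163/1069745923230)·125/8 + 1016675186065/641847553938·19034163/3652264 + (-37973313378/35658197441)·90518849/12812904 = -125273980270841/233632509633432 ≠ 1/4 ⇒ order 3.
b·(c∘Ac): 1016675186065/641847553938·4005/847 + (-37973313378/35658197441)·4854139/648648 = -68399718941/142632789764 ≠ 1/8
b·Ac²: 1016675186065/641847553938·75/11 + (-37973313378/35658197441)·4067717/426888 = 21497154140027/32948174435484 ≠ 1/12
b·A²c: (-37973313378/35658197441)·5/11 = -17260596990/35658197441 ≠ 1/24

3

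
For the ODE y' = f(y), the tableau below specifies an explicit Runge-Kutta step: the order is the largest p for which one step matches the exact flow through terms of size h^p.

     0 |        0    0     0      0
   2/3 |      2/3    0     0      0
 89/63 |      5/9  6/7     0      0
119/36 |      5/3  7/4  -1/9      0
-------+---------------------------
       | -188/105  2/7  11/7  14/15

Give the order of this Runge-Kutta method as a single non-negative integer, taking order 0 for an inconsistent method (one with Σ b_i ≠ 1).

1

b = (-188/105, 2/7, 11/7, 14/15)
c = (0, 2/3, 89/63, 119/36)
Ac = (0, 0, 4/7, 1145/1134)
Σ b_i: (-188/105)·1 + 2/7·1 + 11/7·1 + 14/15·1 = 1 ✓
b·c: 2/7·2/3 + 11/7·89/63 + 14/15·119/36 = 72707/13230 ≠ 1/2 ⇒ order 1.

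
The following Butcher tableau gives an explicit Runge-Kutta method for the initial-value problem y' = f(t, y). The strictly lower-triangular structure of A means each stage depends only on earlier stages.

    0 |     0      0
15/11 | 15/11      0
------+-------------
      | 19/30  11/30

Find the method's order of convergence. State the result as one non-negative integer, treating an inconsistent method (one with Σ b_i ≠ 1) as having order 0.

2

b = (19/30, 11/30)
c = (0, 15/11)
Σ b_i: 19/30·1 + 11/30·1 = 1 ✓
b·c: 11/30·15/11 = 1/2 ✓; 2 stages ⇒ order 2.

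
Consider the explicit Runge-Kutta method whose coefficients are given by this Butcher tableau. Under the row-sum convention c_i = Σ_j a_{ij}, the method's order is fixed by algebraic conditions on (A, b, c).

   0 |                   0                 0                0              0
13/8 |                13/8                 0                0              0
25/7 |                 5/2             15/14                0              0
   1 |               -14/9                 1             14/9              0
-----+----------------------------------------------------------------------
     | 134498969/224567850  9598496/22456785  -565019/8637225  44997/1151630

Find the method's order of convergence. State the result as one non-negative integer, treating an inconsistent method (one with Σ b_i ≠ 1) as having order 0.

3

b = (134498969/224567850, 9598496/22456785, -565019/8637225, 44997/1151630)
c = (0, 13/8, 25/7, 1)
Ac = (0, 0, 195/112, 517/72)
Σ b_i: 134498969/224567850·1 + 9598496/22456785·1 + (-565019/8637225)·1 + 44997/1151630·1 = 1 ✓
b·c: 9598496/22456785·13/8 + (-565019/8637225)·25/7 + 44997/1151630·1 = 1/2 ✓
b·c²: 9598496/22456785·169/64 + (-565019/8637225)·625/49 + 44997/1151630·1 = 1/3 ✓
b·Ac: (-565019/8637225)·195/112 + 44997/1151630·517/72 = 1/6 ✓
b·c³: 9598496/22456785·2197/512 + (-565019/8637225)·15625/343 + 44997/1151630·1 = -14276407/12898256 ≠ 1/4 ⇒ order 3.
b·(c∘Ac): (-565019/8637225)·4875/784 + 44997/1151630·517/72 = -1744121/13819560 ≠ 1/8
b·Ac²: (-565019/8637225)·2535/896 + 44997/1151630·90647/4032 = 26828743/38694768 ≠ 1/12
b·A²c: 44997/1151630·65/24 = 194987/1842608 ≠ 1/24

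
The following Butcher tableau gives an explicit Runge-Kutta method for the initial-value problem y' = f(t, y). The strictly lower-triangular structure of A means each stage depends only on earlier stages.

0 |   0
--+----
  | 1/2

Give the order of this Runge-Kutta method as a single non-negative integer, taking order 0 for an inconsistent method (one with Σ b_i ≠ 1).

b = (1/2)
c = (0)
Σ b_i: 1/2·1 = 1/2 ≠ 1 ⇒ order 0.

0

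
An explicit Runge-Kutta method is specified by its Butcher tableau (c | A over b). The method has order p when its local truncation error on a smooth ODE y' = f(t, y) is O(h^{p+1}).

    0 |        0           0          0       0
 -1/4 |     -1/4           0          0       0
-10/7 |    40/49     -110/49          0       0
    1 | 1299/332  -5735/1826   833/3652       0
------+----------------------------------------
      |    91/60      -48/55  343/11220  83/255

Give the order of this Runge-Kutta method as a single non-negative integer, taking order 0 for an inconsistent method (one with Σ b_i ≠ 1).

b = (91/60, -48/55, 343/11220, 83/255)
c = (0, -1/4, -10/7, 1)
Ac = (0, 0, 55/98, 305/664)
Σ b_i: 91/60·1 + (-48/55)·1 + 343/11220·1 + 83/255·1 = 1 ✓
b·c: (-48/55)·(-1/4) + 343/11220·(-10/7) + 83/255·1 = 1/2 ✓
b·c²: (-48/55)·1/16 + 343/11220·100/49 + 83/255·1 = 1/3 ✓
b·Ac: 343/11220·55/98 + 83/255·305/664 = 1/6 ✓
b·c³: (-48/55)·(-1/64) + 343/11220·(-1000/343) + 83/255·1 = 1/4 ✓
b·(c∘Ac): 343/11220·(-275/343) + 83/255·305/664 = 1/8 ✓
b·Ac²: 343/11220·(-55/392) + 83/255·715/2656 = 1/12 ✓
b·A²c: 83/255·85/664 = 1/24 ✓; 4 stages ⇒ order 4.

4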